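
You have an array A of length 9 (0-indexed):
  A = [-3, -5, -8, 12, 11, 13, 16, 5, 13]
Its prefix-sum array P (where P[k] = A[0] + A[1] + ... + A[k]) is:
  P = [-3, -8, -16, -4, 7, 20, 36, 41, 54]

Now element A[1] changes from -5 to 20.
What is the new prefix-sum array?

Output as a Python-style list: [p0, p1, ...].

Answer: [-3, 17, 9, 21, 32, 45, 61, 66, 79]

Derivation:
Change: A[1] -5 -> 20, delta = 25
P[k] for k < 1: unchanged (A[1] not included)
P[k] for k >= 1: shift by delta = 25
  P[0] = -3 + 0 = -3
  P[1] = -8 + 25 = 17
  P[2] = -16 + 25 = 9
  P[3] = -4 + 25 = 21
  P[4] = 7 + 25 = 32
  P[5] = 20 + 25 = 45
  P[6] = 36 + 25 = 61
  P[7] = 41 + 25 = 66
  P[8] = 54 + 25 = 79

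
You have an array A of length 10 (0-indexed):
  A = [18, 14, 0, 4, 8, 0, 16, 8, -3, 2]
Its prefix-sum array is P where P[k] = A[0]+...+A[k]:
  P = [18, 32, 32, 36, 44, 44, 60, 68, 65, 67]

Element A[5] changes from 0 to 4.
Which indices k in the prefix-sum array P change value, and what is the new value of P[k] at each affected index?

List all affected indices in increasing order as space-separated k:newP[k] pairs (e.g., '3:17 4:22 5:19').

P[k] = A[0] + ... + A[k]
P[k] includes A[5] iff k >= 5
Affected indices: 5, 6, ..., 9; delta = 4
  P[5]: 44 + 4 = 48
  P[6]: 60 + 4 = 64
  P[7]: 68 + 4 = 72
  P[8]: 65 + 4 = 69
  P[9]: 67 + 4 = 71

Answer: 5:48 6:64 7:72 8:69 9:71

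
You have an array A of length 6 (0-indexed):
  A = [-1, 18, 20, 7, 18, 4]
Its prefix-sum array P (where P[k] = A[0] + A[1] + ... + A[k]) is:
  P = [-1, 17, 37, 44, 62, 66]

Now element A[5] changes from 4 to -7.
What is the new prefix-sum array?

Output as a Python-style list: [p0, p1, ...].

Answer: [-1, 17, 37, 44, 62, 55]

Derivation:
Change: A[5] 4 -> -7, delta = -11
P[k] for k < 5: unchanged (A[5] not included)
P[k] for k >= 5: shift by delta = -11
  P[0] = -1 + 0 = -1
  P[1] = 17 + 0 = 17
  P[2] = 37 + 0 = 37
  P[3] = 44 + 0 = 44
  P[4] = 62 + 0 = 62
  P[5] = 66 + -11 = 55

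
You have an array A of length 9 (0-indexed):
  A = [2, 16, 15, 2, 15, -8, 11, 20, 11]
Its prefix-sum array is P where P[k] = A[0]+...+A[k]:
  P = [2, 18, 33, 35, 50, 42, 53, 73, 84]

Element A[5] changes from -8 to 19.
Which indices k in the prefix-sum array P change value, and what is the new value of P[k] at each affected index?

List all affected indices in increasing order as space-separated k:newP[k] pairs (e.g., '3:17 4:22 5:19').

P[k] = A[0] + ... + A[k]
P[k] includes A[5] iff k >= 5
Affected indices: 5, 6, ..., 8; delta = 27
  P[5]: 42 + 27 = 69
  P[6]: 53 + 27 = 80
  P[7]: 73 + 27 = 100
  P[8]: 84 + 27 = 111

Answer: 5:69 6:80 7:100 8:111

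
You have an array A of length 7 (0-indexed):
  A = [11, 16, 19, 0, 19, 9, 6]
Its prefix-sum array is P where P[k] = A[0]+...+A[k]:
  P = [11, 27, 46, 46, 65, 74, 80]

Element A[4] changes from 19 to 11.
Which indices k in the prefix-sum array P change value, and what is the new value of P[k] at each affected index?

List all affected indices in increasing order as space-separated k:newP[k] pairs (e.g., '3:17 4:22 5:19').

Answer: 4:57 5:66 6:72

Derivation:
P[k] = A[0] + ... + A[k]
P[k] includes A[4] iff k >= 4
Affected indices: 4, 5, ..., 6; delta = -8
  P[4]: 65 + -8 = 57
  P[5]: 74 + -8 = 66
  P[6]: 80 + -8 = 72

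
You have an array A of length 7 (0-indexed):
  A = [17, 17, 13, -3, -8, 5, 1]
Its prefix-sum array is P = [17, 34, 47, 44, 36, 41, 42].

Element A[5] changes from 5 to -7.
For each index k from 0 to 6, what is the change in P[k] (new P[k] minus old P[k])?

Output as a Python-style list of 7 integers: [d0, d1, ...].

Answer: [0, 0, 0, 0, 0, -12, -12]

Derivation:
Element change: A[5] 5 -> -7, delta = -12
For k < 5: P[k] unchanged, delta_P[k] = 0
For k >= 5: P[k] shifts by exactly -12
Delta array: [0, 0, 0, 0, 0, -12, -12]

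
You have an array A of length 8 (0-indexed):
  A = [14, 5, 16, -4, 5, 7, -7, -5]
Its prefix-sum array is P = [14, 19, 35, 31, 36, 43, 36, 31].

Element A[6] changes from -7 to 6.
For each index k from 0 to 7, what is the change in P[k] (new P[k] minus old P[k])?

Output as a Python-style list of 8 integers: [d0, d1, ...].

Answer: [0, 0, 0, 0, 0, 0, 13, 13]

Derivation:
Element change: A[6] -7 -> 6, delta = 13
For k < 6: P[k] unchanged, delta_P[k] = 0
For k >= 6: P[k] shifts by exactly 13
Delta array: [0, 0, 0, 0, 0, 0, 13, 13]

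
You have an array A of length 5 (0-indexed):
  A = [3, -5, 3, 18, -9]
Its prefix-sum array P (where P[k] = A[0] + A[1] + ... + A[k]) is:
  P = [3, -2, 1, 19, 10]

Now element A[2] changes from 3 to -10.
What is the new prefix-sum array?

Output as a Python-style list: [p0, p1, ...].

Change: A[2] 3 -> -10, delta = -13
P[k] for k < 2: unchanged (A[2] not included)
P[k] for k >= 2: shift by delta = -13
  P[0] = 3 + 0 = 3
  P[1] = -2 + 0 = -2
  P[2] = 1 + -13 = -12
  P[3] = 19 + -13 = 6
  P[4] = 10 + -13 = -3

Answer: [3, -2, -12, 6, -3]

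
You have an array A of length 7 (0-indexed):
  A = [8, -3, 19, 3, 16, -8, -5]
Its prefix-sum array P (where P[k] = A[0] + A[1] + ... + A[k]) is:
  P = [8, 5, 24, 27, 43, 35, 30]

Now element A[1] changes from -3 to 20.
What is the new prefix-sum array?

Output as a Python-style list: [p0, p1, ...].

Answer: [8, 28, 47, 50, 66, 58, 53]

Derivation:
Change: A[1] -3 -> 20, delta = 23
P[k] for k < 1: unchanged (A[1] not included)
P[k] for k >= 1: shift by delta = 23
  P[0] = 8 + 0 = 8
  P[1] = 5 + 23 = 28
  P[2] = 24 + 23 = 47
  P[3] = 27 + 23 = 50
  P[4] = 43 + 23 = 66
  P[5] = 35 + 23 = 58
  P[6] = 30 + 23 = 53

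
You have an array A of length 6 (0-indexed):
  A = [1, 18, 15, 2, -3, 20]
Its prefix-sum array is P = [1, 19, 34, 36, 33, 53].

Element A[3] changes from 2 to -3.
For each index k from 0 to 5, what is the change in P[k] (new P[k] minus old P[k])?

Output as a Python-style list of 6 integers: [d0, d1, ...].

Element change: A[3] 2 -> -3, delta = -5
For k < 3: P[k] unchanged, delta_P[k] = 0
For k >= 3: P[k] shifts by exactly -5
Delta array: [0, 0, 0, -5, -5, -5]

Answer: [0, 0, 0, -5, -5, -5]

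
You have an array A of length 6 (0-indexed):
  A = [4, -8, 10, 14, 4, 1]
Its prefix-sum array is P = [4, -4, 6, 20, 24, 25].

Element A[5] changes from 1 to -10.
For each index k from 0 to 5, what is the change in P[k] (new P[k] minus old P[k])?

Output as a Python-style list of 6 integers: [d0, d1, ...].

Answer: [0, 0, 0, 0, 0, -11]

Derivation:
Element change: A[5] 1 -> -10, delta = -11
For k < 5: P[k] unchanged, delta_P[k] = 0
For k >= 5: P[k] shifts by exactly -11
Delta array: [0, 0, 0, 0, 0, -11]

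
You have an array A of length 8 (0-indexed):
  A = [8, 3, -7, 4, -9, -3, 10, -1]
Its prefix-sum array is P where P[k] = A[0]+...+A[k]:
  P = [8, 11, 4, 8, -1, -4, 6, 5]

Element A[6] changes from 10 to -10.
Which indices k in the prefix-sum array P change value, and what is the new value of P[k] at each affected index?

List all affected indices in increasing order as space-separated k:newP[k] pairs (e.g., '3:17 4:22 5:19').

Answer: 6:-14 7:-15

Derivation:
P[k] = A[0] + ... + A[k]
P[k] includes A[6] iff k >= 6
Affected indices: 6, 7, ..., 7; delta = -20
  P[6]: 6 + -20 = -14
  P[7]: 5 + -20 = -15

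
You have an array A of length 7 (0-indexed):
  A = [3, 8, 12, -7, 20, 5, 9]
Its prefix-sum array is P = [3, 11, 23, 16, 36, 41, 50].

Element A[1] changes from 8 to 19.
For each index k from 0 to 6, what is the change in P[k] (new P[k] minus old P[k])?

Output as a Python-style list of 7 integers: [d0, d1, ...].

Answer: [0, 11, 11, 11, 11, 11, 11]

Derivation:
Element change: A[1] 8 -> 19, delta = 11
For k < 1: P[k] unchanged, delta_P[k] = 0
For k >= 1: P[k] shifts by exactly 11
Delta array: [0, 11, 11, 11, 11, 11, 11]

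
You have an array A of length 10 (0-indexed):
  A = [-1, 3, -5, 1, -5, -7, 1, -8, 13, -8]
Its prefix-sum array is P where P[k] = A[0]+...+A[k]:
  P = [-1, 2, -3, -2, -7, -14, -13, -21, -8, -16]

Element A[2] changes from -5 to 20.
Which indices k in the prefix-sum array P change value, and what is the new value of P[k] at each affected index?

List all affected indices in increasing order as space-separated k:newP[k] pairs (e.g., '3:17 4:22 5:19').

P[k] = A[0] + ... + A[k]
P[k] includes A[2] iff k >= 2
Affected indices: 2, 3, ..., 9; delta = 25
  P[2]: -3 + 25 = 22
  P[3]: -2 + 25 = 23
  P[4]: -7 + 25 = 18
  P[5]: -14 + 25 = 11
  P[6]: -13 + 25 = 12
  P[7]: -21 + 25 = 4
  P[8]: -8 + 25 = 17
  P[9]: -16 + 25 = 9

Answer: 2:22 3:23 4:18 5:11 6:12 7:4 8:17 9:9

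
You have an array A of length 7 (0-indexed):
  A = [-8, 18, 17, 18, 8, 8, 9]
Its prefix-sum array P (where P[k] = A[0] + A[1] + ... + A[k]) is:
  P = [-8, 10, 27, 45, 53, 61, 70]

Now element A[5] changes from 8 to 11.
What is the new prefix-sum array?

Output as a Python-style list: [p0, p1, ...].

Change: A[5] 8 -> 11, delta = 3
P[k] for k < 5: unchanged (A[5] not included)
P[k] for k >= 5: shift by delta = 3
  P[0] = -8 + 0 = -8
  P[1] = 10 + 0 = 10
  P[2] = 27 + 0 = 27
  P[3] = 45 + 0 = 45
  P[4] = 53 + 0 = 53
  P[5] = 61 + 3 = 64
  P[6] = 70 + 3 = 73

Answer: [-8, 10, 27, 45, 53, 64, 73]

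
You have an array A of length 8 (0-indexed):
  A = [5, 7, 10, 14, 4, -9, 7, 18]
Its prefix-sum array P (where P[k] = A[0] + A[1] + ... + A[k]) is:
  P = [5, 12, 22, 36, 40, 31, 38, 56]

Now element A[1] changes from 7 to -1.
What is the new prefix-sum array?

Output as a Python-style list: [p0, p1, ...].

Answer: [5, 4, 14, 28, 32, 23, 30, 48]

Derivation:
Change: A[1] 7 -> -1, delta = -8
P[k] for k < 1: unchanged (A[1] not included)
P[k] for k >= 1: shift by delta = -8
  P[0] = 5 + 0 = 5
  P[1] = 12 + -8 = 4
  P[2] = 22 + -8 = 14
  P[3] = 36 + -8 = 28
  P[4] = 40 + -8 = 32
  P[5] = 31 + -8 = 23
  P[6] = 38 + -8 = 30
  P[7] = 56 + -8 = 48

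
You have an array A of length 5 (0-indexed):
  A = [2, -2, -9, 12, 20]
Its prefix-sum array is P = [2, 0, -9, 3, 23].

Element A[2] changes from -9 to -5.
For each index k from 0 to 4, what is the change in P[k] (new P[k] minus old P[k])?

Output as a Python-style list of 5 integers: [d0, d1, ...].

Answer: [0, 0, 4, 4, 4]

Derivation:
Element change: A[2] -9 -> -5, delta = 4
For k < 2: P[k] unchanged, delta_P[k] = 0
For k >= 2: P[k] shifts by exactly 4
Delta array: [0, 0, 4, 4, 4]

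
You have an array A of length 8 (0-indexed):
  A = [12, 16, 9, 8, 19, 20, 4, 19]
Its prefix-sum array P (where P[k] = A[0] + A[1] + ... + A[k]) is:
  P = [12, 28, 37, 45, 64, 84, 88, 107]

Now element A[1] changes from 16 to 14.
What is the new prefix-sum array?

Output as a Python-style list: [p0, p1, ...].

Change: A[1] 16 -> 14, delta = -2
P[k] for k < 1: unchanged (A[1] not included)
P[k] for k >= 1: shift by delta = -2
  P[0] = 12 + 0 = 12
  P[1] = 28 + -2 = 26
  P[2] = 37 + -2 = 35
  P[3] = 45 + -2 = 43
  P[4] = 64 + -2 = 62
  P[5] = 84 + -2 = 82
  P[6] = 88 + -2 = 86
  P[7] = 107 + -2 = 105

Answer: [12, 26, 35, 43, 62, 82, 86, 105]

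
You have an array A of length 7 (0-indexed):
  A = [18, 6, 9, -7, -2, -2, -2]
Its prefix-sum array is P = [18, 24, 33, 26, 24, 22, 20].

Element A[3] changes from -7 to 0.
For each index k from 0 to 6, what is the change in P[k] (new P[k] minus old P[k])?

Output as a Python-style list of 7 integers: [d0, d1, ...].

Answer: [0, 0, 0, 7, 7, 7, 7]

Derivation:
Element change: A[3] -7 -> 0, delta = 7
For k < 3: P[k] unchanged, delta_P[k] = 0
For k >= 3: P[k] shifts by exactly 7
Delta array: [0, 0, 0, 7, 7, 7, 7]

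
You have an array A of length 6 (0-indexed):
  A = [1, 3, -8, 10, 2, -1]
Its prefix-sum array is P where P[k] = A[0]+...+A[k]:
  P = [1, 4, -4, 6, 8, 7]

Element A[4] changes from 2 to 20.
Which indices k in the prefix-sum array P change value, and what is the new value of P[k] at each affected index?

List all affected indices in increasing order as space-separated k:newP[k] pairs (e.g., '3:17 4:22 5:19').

Answer: 4:26 5:25

Derivation:
P[k] = A[0] + ... + A[k]
P[k] includes A[4] iff k >= 4
Affected indices: 4, 5, ..., 5; delta = 18
  P[4]: 8 + 18 = 26
  P[5]: 7 + 18 = 25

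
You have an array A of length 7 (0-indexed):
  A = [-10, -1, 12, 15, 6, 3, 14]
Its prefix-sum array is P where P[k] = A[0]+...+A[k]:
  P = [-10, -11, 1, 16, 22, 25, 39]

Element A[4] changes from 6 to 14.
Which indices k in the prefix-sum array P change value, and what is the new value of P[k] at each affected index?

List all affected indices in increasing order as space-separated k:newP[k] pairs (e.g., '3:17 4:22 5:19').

Answer: 4:30 5:33 6:47

Derivation:
P[k] = A[0] + ... + A[k]
P[k] includes A[4] iff k >= 4
Affected indices: 4, 5, ..., 6; delta = 8
  P[4]: 22 + 8 = 30
  P[5]: 25 + 8 = 33
  P[6]: 39 + 8 = 47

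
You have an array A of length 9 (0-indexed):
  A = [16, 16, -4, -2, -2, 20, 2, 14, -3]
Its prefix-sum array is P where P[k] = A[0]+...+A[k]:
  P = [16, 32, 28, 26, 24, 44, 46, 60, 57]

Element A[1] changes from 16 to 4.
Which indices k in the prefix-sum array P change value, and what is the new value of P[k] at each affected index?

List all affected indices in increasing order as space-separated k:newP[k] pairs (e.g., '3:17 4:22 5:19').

Answer: 1:20 2:16 3:14 4:12 5:32 6:34 7:48 8:45

Derivation:
P[k] = A[0] + ... + A[k]
P[k] includes A[1] iff k >= 1
Affected indices: 1, 2, ..., 8; delta = -12
  P[1]: 32 + -12 = 20
  P[2]: 28 + -12 = 16
  P[3]: 26 + -12 = 14
  P[4]: 24 + -12 = 12
  P[5]: 44 + -12 = 32
  P[6]: 46 + -12 = 34
  P[7]: 60 + -12 = 48
  P[8]: 57 + -12 = 45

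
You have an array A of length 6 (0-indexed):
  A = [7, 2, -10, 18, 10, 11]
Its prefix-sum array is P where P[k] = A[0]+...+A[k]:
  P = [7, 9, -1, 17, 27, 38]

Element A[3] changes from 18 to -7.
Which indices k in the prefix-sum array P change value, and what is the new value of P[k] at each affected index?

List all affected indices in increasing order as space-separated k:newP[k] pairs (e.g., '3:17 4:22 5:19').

P[k] = A[0] + ... + A[k]
P[k] includes A[3] iff k >= 3
Affected indices: 3, 4, ..., 5; delta = -25
  P[3]: 17 + -25 = -8
  P[4]: 27 + -25 = 2
  P[5]: 38 + -25 = 13

Answer: 3:-8 4:2 5:13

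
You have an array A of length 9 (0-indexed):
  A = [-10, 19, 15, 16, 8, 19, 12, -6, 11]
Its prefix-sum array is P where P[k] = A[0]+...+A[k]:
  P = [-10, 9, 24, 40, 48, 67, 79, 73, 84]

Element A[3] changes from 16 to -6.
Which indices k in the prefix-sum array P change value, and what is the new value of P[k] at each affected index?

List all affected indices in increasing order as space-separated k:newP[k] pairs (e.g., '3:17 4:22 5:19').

P[k] = A[0] + ... + A[k]
P[k] includes A[3] iff k >= 3
Affected indices: 3, 4, ..., 8; delta = -22
  P[3]: 40 + -22 = 18
  P[4]: 48 + -22 = 26
  P[5]: 67 + -22 = 45
  P[6]: 79 + -22 = 57
  P[7]: 73 + -22 = 51
  P[8]: 84 + -22 = 62

Answer: 3:18 4:26 5:45 6:57 7:51 8:62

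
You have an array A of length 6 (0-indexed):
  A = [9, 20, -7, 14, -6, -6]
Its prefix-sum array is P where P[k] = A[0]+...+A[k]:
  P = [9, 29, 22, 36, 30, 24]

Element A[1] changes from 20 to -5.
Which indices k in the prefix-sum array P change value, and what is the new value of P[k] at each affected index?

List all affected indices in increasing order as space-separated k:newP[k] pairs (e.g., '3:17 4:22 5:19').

P[k] = A[0] + ... + A[k]
P[k] includes A[1] iff k >= 1
Affected indices: 1, 2, ..., 5; delta = -25
  P[1]: 29 + -25 = 4
  P[2]: 22 + -25 = -3
  P[3]: 36 + -25 = 11
  P[4]: 30 + -25 = 5
  P[5]: 24 + -25 = -1

Answer: 1:4 2:-3 3:11 4:5 5:-1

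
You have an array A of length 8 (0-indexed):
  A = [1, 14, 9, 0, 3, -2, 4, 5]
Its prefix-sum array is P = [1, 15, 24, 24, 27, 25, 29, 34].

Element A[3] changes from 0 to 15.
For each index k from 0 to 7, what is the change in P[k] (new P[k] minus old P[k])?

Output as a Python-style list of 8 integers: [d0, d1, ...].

Answer: [0, 0, 0, 15, 15, 15, 15, 15]

Derivation:
Element change: A[3] 0 -> 15, delta = 15
For k < 3: P[k] unchanged, delta_P[k] = 0
For k >= 3: P[k] shifts by exactly 15
Delta array: [0, 0, 0, 15, 15, 15, 15, 15]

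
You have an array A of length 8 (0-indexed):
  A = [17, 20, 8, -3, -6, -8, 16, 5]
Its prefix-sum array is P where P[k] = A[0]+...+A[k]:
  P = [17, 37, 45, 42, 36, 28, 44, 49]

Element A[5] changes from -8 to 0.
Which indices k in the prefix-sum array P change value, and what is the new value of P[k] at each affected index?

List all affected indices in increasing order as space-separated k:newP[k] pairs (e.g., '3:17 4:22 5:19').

P[k] = A[0] + ... + A[k]
P[k] includes A[5] iff k >= 5
Affected indices: 5, 6, ..., 7; delta = 8
  P[5]: 28 + 8 = 36
  P[6]: 44 + 8 = 52
  P[7]: 49 + 8 = 57

Answer: 5:36 6:52 7:57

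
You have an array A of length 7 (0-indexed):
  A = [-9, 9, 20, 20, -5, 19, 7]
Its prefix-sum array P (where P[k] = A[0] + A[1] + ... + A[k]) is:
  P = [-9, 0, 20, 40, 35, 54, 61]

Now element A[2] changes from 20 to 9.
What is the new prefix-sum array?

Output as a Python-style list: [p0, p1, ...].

Answer: [-9, 0, 9, 29, 24, 43, 50]

Derivation:
Change: A[2] 20 -> 9, delta = -11
P[k] for k < 2: unchanged (A[2] not included)
P[k] for k >= 2: shift by delta = -11
  P[0] = -9 + 0 = -9
  P[1] = 0 + 0 = 0
  P[2] = 20 + -11 = 9
  P[3] = 40 + -11 = 29
  P[4] = 35 + -11 = 24
  P[5] = 54 + -11 = 43
  P[6] = 61 + -11 = 50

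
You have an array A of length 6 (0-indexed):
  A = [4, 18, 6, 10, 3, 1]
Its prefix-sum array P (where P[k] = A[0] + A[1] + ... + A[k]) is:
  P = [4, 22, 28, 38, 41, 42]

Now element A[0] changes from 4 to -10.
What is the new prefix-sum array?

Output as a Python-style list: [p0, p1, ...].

Answer: [-10, 8, 14, 24, 27, 28]

Derivation:
Change: A[0] 4 -> -10, delta = -14
P[k] for k < 0: unchanged (A[0] not included)
P[k] for k >= 0: shift by delta = -14
  P[0] = 4 + -14 = -10
  P[1] = 22 + -14 = 8
  P[2] = 28 + -14 = 14
  P[3] = 38 + -14 = 24
  P[4] = 41 + -14 = 27
  P[5] = 42 + -14 = 28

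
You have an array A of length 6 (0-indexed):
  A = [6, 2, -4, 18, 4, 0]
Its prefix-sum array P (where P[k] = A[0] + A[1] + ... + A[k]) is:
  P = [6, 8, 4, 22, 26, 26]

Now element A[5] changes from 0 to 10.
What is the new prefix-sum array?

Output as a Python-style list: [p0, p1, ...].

Answer: [6, 8, 4, 22, 26, 36]

Derivation:
Change: A[5] 0 -> 10, delta = 10
P[k] for k < 5: unchanged (A[5] not included)
P[k] for k >= 5: shift by delta = 10
  P[0] = 6 + 0 = 6
  P[1] = 8 + 0 = 8
  P[2] = 4 + 0 = 4
  P[3] = 22 + 0 = 22
  P[4] = 26 + 0 = 26
  P[5] = 26 + 10 = 36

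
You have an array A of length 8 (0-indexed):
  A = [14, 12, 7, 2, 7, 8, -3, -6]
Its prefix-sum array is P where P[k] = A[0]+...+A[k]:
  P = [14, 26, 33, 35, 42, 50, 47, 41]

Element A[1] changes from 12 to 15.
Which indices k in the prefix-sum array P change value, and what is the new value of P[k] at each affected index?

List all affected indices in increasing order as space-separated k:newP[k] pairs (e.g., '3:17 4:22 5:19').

Answer: 1:29 2:36 3:38 4:45 5:53 6:50 7:44

Derivation:
P[k] = A[0] + ... + A[k]
P[k] includes A[1] iff k >= 1
Affected indices: 1, 2, ..., 7; delta = 3
  P[1]: 26 + 3 = 29
  P[2]: 33 + 3 = 36
  P[3]: 35 + 3 = 38
  P[4]: 42 + 3 = 45
  P[5]: 50 + 3 = 53
  P[6]: 47 + 3 = 50
  P[7]: 41 + 3 = 44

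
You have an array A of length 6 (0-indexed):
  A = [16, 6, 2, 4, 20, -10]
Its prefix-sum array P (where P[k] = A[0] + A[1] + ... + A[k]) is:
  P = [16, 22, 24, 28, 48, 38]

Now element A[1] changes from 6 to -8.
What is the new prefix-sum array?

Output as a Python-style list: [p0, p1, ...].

Change: A[1] 6 -> -8, delta = -14
P[k] for k < 1: unchanged (A[1] not included)
P[k] for k >= 1: shift by delta = -14
  P[0] = 16 + 0 = 16
  P[1] = 22 + -14 = 8
  P[2] = 24 + -14 = 10
  P[3] = 28 + -14 = 14
  P[4] = 48 + -14 = 34
  P[5] = 38 + -14 = 24

Answer: [16, 8, 10, 14, 34, 24]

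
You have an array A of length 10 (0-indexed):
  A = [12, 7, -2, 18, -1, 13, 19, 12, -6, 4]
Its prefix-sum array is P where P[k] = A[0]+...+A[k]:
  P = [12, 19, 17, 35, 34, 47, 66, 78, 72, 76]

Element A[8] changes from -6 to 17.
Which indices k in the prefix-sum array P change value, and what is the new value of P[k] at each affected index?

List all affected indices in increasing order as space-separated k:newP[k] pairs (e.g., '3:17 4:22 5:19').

Answer: 8:95 9:99

Derivation:
P[k] = A[0] + ... + A[k]
P[k] includes A[8] iff k >= 8
Affected indices: 8, 9, ..., 9; delta = 23
  P[8]: 72 + 23 = 95
  P[9]: 76 + 23 = 99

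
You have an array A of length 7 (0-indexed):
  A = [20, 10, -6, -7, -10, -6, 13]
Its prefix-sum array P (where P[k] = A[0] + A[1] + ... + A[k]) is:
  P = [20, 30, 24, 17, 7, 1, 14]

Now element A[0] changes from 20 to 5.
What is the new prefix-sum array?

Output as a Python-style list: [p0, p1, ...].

Change: A[0] 20 -> 5, delta = -15
P[k] for k < 0: unchanged (A[0] not included)
P[k] for k >= 0: shift by delta = -15
  P[0] = 20 + -15 = 5
  P[1] = 30 + -15 = 15
  P[2] = 24 + -15 = 9
  P[3] = 17 + -15 = 2
  P[4] = 7 + -15 = -8
  P[5] = 1 + -15 = -14
  P[6] = 14 + -15 = -1

Answer: [5, 15, 9, 2, -8, -14, -1]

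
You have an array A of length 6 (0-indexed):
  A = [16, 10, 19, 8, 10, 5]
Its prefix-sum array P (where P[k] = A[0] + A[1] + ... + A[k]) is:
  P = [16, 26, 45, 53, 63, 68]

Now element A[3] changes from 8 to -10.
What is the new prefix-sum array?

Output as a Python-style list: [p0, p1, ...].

Change: A[3] 8 -> -10, delta = -18
P[k] for k < 3: unchanged (A[3] not included)
P[k] for k >= 3: shift by delta = -18
  P[0] = 16 + 0 = 16
  P[1] = 26 + 0 = 26
  P[2] = 45 + 0 = 45
  P[3] = 53 + -18 = 35
  P[4] = 63 + -18 = 45
  P[5] = 68 + -18 = 50

Answer: [16, 26, 45, 35, 45, 50]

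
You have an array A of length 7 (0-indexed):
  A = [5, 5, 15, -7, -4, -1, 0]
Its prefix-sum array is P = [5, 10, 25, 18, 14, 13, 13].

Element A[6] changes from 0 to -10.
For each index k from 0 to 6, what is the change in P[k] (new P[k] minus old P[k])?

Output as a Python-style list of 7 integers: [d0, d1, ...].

Element change: A[6] 0 -> -10, delta = -10
For k < 6: P[k] unchanged, delta_P[k] = 0
For k >= 6: P[k] shifts by exactly -10
Delta array: [0, 0, 0, 0, 0, 0, -10]

Answer: [0, 0, 0, 0, 0, 0, -10]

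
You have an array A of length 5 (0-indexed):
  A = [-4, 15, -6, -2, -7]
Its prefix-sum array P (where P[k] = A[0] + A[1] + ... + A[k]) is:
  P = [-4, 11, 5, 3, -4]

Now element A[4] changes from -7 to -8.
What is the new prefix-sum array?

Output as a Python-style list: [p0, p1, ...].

Answer: [-4, 11, 5, 3, -5]

Derivation:
Change: A[4] -7 -> -8, delta = -1
P[k] for k < 4: unchanged (A[4] not included)
P[k] for k >= 4: shift by delta = -1
  P[0] = -4 + 0 = -4
  P[1] = 11 + 0 = 11
  P[2] = 5 + 0 = 5
  P[3] = 3 + 0 = 3
  P[4] = -4 + -1 = -5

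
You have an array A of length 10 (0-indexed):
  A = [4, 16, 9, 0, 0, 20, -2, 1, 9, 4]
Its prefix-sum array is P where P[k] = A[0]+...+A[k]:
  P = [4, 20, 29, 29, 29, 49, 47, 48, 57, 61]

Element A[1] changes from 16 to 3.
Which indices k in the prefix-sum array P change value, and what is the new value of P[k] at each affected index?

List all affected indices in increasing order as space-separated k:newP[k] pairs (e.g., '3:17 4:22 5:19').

Answer: 1:7 2:16 3:16 4:16 5:36 6:34 7:35 8:44 9:48

Derivation:
P[k] = A[0] + ... + A[k]
P[k] includes A[1] iff k >= 1
Affected indices: 1, 2, ..., 9; delta = -13
  P[1]: 20 + -13 = 7
  P[2]: 29 + -13 = 16
  P[3]: 29 + -13 = 16
  P[4]: 29 + -13 = 16
  P[5]: 49 + -13 = 36
  P[6]: 47 + -13 = 34
  P[7]: 48 + -13 = 35
  P[8]: 57 + -13 = 44
  P[9]: 61 + -13 = 48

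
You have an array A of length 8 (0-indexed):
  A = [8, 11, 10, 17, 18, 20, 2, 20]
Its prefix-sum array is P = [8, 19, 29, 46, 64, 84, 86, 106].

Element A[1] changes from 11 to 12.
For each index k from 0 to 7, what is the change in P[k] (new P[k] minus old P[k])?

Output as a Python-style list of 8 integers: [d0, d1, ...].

Answer: [0, 1, 1, 1, 1, 1, 1, 1]

Derivation:
Element change: A[1] 11 -> 12, delta = 1
For k < 1: P[k] unchanged, delta_P[k] = 0
For k >= 1: P[k] shifts by exactly 1
Delta array: [0, 1, 1, 1, 1, 1, 1, 1]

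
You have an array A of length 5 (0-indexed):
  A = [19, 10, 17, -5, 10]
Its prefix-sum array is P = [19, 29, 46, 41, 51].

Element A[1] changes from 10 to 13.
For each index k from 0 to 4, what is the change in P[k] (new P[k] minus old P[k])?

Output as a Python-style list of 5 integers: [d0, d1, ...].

Answer: [0, 3, 3, 3, 3]

Derivation:
Element change: A[1] 10 -> 13, delta = 3
For k < 1: P[k] unchanged, delta_P[k] = 0
For k >= 1: P[k] shifts by exactly 3
Delta array: [0, 3, 3, 3, 3]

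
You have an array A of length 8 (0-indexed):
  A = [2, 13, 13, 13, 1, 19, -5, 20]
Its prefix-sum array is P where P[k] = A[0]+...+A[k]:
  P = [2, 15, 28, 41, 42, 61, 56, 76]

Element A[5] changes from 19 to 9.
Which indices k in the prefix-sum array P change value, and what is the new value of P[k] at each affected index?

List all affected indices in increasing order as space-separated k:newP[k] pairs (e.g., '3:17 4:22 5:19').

Answer: 5:51 6:46 7:66

Derivation:
P[k] = A[0] + ... + A[k]
P[k] includes A[5] iff k >= 5
Affected indices: 5, 6, ..., 7; delta = -10
  P[5]: 61 + -10 = 51
  P[6]: 56 + -10 = 46
  P[7]: 76 + -10 = 66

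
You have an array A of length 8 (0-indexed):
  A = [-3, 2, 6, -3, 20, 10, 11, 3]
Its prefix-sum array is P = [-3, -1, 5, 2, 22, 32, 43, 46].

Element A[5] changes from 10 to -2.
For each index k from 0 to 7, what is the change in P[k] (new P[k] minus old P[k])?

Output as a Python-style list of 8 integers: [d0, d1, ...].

Answer: [0, 0, 0, 0, 0, -12, -12, -12]

Derivation:
Element change: A[5] 10 -> -2, delta = -12
For k < 5: P[k] unchanged, delta_P[k] = 0
For k >= 5: P[k] shifts by exactly -12
Delta array: [0, 0, 0, 0, 0, -12, -12, -12]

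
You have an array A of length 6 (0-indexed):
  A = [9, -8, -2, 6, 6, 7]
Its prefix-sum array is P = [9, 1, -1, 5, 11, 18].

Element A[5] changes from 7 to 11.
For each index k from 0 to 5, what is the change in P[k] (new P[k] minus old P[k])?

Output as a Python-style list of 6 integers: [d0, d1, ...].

Answer: [0, 0, 0, 0, 0, 4]

Derivation:
Element change: A[5] 7 -> 11, delta = 4
For k < 5: P[k] unchanged, delta_P[k] = 0
For k >= 5: P[k] shifts by exactly 4
Delta array: [0, 0, 0, 0, 0, 4]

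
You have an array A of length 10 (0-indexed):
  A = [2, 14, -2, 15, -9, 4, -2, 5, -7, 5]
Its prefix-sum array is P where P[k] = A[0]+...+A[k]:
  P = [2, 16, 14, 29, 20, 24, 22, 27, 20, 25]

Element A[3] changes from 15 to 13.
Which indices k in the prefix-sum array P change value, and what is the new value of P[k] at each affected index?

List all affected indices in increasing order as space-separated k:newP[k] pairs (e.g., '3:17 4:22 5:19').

Answer: 3:27 4:18 5:22 6:20 7:25 8:18 9:23

Derivation:
P[k] = A[0] + ... + A[k]
P[k] includes A[3] iff k >= 3
Affected indices: 3, 4, ..., 9; delta = -2
  P[3]: 29 + -2 = 27
  P[4]: 20 + -2 = 18
  P[5]: 24 + -2 = 22
  P[6]: 22 + -2 = 20
  P[7]: 27 + -2 = 25
  P[8]: 20 + -2 = 18
  P[9]: 25 + -2 = 23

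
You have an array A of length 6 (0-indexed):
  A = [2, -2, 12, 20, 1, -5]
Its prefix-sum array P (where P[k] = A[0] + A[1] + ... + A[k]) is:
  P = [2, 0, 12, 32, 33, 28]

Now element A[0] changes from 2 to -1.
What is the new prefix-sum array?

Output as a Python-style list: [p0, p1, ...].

Change: A[0] 2 -> -1, delta = -3
P[k] for k < 0: unchanged (A[0] not included)
P[k] for k >= 0: shift by delta = -3
  P[0] = 2 + -3 = -1
  P[1] = 0 + -3 = -3
  P[2] = 12 + -3 = 9
  P[3] = 32 + -3 = 29
  P[4] = 33 + -3 = 30
  P[5] = 28 + -3 = 25

Answer: [-1, -3, 9, 29, 30, 25]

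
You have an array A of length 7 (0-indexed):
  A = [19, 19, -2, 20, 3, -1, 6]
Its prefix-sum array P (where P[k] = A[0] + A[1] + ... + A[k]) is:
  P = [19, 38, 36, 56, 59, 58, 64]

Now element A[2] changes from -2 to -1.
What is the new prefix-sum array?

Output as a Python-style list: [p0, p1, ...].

Change: A[2] -2 -> -1, delta = 1
P[k] for k < 2: unchanged (A[2] not included)
P[k] for k >= 2: shift by delta = 1
  P[0] = 19 + 0 = 19
  P[1] = 38 + 0 = 38
  P[2] = 36 + 1 = 37
  P[3] = 56 + 1 = 57
  P[4] = 59 + 1 = 60
  P[5] = 58 + 1 = 59
  P[6] = 64 + 1 = 65

Answer: [19, 38, 37, 57, 60, 59, 65]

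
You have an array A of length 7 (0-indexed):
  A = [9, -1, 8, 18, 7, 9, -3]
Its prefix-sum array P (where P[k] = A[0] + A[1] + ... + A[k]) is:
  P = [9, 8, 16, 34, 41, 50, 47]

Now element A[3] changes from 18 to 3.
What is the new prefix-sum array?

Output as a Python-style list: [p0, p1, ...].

Change: A[3] 18 -> 3, delta = -15
P[k] for k < 3: unchanged (A[3] not included)
P[k] for k >= 3: shift by delta = -15
  P[0] = 9 + 0 = 9
  P[1] = 8 + 0 = 8
  P[2] = 16 + 0 = 16
  P[3] = 34 + -15 = 19
  P[4] = 41 + -15 = 26
  P[5] = 50 + -15 = 35
  P[6] = 47 + -15 = 32

Answer: [9, 8, 16, 19, 26, 35, 32]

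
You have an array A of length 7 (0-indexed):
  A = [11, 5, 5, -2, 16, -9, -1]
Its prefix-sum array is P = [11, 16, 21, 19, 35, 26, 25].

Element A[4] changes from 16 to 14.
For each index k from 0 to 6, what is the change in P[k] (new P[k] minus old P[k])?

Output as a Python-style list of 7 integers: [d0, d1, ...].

Answer: [0, 0, 0, 0, -2, -2, -2]

Derivation:
Element change: A[4] 16 -> 14, delta = -2
For k < 4: P[k] unchanged, delta_P[k] = 0
For k >= 4: P[k] shifts by exactly -2
Delta array: [0, 0, 0, 0, -2, -2, -2]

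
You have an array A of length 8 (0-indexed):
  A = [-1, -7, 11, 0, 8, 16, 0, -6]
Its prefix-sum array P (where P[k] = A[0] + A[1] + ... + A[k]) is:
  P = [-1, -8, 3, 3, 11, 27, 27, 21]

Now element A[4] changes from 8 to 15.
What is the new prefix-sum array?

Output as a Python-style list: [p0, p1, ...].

Change: A[4] 8 -> 15, delta = 7
P[k] for k < 4: unchanged (A[4] not included)
P[k] for k >= 4: shift by delta = 7
  P[0] = -1 + 0 = -1
  P[1] = -8 + 0 = -8
  P[2] = 3 + 0 = 3
  P[3] = 3 + 0 = 3
  P[4] = 11 + 7 = 18
  P[5] = 27 + 7 = 34
  P[6] = 27 + 7 = 34
  P[7] = 21 + 7 = 28

Answer: [-1, -8, 3, 3, 18, 34, 34, 28]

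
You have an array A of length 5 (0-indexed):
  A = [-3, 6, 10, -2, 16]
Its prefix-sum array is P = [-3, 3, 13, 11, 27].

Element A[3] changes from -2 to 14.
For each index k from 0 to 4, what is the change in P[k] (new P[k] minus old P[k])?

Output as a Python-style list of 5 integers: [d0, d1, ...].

Answer: [0, 0, 0, 16, 16]

Derivation:
Element change: A[3] -2 -> 14, delta = 16
For k < 3: P[k] unchanged, delta_P[k] = 0
For k >= 3: P[k] shifts by exactly 16
Delta array: [0, 0, 0, 16, 16]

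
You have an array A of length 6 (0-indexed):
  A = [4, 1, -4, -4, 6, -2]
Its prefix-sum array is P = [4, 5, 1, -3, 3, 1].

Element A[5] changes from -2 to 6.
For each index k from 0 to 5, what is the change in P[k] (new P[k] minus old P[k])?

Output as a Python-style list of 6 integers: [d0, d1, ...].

Element change: A[5] -2 -> 6, delta = 8
For k < 5: P[k] unchanged, delta_P[k] = 0
For k >= 5: P[k] shifts by exactly 8
Delta array: [0, 0, 0, 0, 0, 8]

Answer: [0, 0, 0, 0, 0, 8]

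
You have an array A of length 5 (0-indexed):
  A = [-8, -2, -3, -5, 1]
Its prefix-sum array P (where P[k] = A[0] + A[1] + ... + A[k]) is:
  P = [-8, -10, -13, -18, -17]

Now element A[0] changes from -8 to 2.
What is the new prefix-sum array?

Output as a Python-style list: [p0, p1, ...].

Answer: [2, 0, -3, -8, -7]

Derivation:
Change: A[0] -8 -> 2, delta = 10
P[k] for k < 0: unchanged (A[0] not included)
P[k] for k >= 0: shift by delta = 10
  P[0] = -8 + 10 = 2
  P[1] = -10 + 10 = 0
  P[2] = -13 + 10 = -3
  P[3] = -18 + 10 = -8
  P[4] = -17 + 10 = -7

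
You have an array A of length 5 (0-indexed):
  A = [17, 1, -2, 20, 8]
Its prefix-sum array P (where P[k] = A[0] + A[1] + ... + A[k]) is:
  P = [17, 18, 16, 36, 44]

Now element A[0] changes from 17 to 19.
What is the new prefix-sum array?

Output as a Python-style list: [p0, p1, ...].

Change: A[0] 17 -> 19, delta = 2
P[k] for k < 0: unchanged (A[0] not included)
P[k] for k >= 0: shift by delta = 2
  P[0] = 17 + 2 = 19
  P[1] = 18 + 2 = 20
  P[2] = 16 + 2 = 18
  P[3] = 36 + 2 = 38
  P[4] = 44 + 2 = 46

Answer: [19, 20, 18, 38, 46]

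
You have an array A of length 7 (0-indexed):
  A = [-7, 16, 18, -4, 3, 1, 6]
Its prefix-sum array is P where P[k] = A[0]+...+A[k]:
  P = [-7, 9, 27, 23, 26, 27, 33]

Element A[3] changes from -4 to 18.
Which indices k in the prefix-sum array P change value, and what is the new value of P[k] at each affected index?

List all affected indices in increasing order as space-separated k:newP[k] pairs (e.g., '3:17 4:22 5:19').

Answer: 3:45 4:48 5:49 6:55

Derivation:
P[k] = A[0] + ... + A[k]
P[k] includes A[3] iff k >= 3
Affected indices: 3, 4, ..., 6; delta = 22
  P[3]: 23 + 22 = 45
  P[4]: 26 + 22 = 48
  P[5]: 27 + 22 = 49
  P[6]: 33 + 22 = 55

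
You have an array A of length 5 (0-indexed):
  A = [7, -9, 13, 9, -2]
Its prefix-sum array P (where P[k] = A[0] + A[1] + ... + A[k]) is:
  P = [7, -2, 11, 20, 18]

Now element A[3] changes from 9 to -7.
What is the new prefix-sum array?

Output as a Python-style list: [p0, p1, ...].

Answer: [7, -2, 11, 4, 2]

Derivation:
Change: A[3] 9 -> -7, delta = -16
P[k] for k < 3: unchanged (A[3] not included)
P[k] for k >= 3: shift by delta = -16
  P[0] = 7 + 0 = 7
  P[1] = -2 + 0 = -2
  P[2] = 11 + 0 = 11
  P[3] = 20 + -16 = 4
  P[4] = 18 + -16 = 2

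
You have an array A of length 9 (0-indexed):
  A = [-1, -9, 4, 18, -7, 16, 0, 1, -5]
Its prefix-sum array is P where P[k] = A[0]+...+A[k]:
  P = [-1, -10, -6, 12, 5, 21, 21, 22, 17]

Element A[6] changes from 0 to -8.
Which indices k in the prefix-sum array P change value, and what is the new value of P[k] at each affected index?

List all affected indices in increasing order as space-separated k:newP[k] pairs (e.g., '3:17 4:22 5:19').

Answer: 6:13 7:14 8:9

Derivation:
P[k] = A[0] + ... + A[k]
P[k] includes A[6] iff k >= 6
Affected indices: 6, 7, ..., 8; delta = -8
  P[6]: 21 + -8 = 13
  P[7]: 22 + -8 = 14
  P[8]: 17 + -8 = 9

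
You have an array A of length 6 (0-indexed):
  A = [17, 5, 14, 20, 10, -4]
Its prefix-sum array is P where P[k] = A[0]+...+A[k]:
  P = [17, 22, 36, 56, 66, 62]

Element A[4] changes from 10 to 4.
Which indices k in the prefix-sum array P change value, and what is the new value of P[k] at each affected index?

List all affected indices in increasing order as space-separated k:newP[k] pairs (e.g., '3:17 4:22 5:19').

P[k] = A[0] + ... + A[k]
P[k] includes A[4] iff k >= 4
Affected indices: 4, 5, ..., 5; delta = -6
  P[4]: 66 + -6 = 60
  P[5]: 62 + -6 = 56

Answer: 4:60 5:56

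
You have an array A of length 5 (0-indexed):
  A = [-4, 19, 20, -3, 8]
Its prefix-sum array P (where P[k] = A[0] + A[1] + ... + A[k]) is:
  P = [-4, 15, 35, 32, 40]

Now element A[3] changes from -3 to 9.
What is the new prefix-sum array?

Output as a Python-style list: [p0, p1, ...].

Answer: [-4, 15, 35, 44, 52]

Derivation:
Change: A[3] -3 -> 9, delta = 12
P[k] for k < 3: unchanged (A[3] not included)
P[k] for k >= 3: shift by delta = 12
  P[0] = -4 + 0 = -4
  P[1] = 15 + 0 = 15
  P[2] = 35 + 0 = 35
  P[3] = 32 + 12 = 44
  P[4] = 40 + 12 = 52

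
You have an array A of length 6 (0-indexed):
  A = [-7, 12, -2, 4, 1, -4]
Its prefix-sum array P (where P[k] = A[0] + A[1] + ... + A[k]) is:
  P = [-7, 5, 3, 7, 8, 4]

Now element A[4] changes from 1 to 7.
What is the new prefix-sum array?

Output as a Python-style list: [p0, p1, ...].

Answer: [-7, 5, 3, 7, 14, 10]

Derivation:
Change: A[4] 1 -> 7, delta = 6
P[k] for k < 4: unchanged (A[4] not included)
P[k] for k >= 4: shift by delta = 6
  P[0] = -7 + 0 = -7
  P[1] = 5 + 0 = 5
  P[2] = 3 + 0 = 3
  P[3] = 7 + 0 = 7
  P[4] = 8 + 6 = 14
  P[5] = 4 + 6 = 10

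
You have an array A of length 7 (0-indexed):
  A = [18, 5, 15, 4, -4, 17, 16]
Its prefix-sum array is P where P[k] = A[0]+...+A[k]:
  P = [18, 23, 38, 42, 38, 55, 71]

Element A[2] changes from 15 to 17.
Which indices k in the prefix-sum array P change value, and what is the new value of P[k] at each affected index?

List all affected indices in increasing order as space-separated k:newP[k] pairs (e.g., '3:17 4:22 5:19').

P[k] = A[0] + ... + A[k]
P[k] includes A[2] iff k >= 2
Affected indices: 2, 3, ..., 6; delta = 2
  P[2]: 38 + 2 = 40
  P[3]: 42 + 2 = 44
  P[4]: 38 + 2 = 40
  P[5]: 55 + 2 = 57
  P[6]: 71 + 2 = 73

Answer: 2:40 3:44 4:40 5:57 6:73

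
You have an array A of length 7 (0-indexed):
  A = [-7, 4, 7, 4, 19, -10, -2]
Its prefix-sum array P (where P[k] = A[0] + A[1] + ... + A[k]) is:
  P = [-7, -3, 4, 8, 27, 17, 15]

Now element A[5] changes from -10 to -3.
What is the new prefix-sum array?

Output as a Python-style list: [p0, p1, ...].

Change: A[5] -10 -> -3, delta = 7
P[k] for k < 5: unchanged (A[5] not included)
P[k] for k >= 5: shift by delta = 7
  P[0] = -7 + 0 = -7
  P[1] = -3 + 0 = -3
  P[2] = 4 + 0 = 4
  P[3] = 8 + 0 = 8
  P[4] = 27 + 0 = 27
  P[5] = 17 + 7 = 24
  P[6] = 15 + 7 = 22

Answer: [-7, -3, 4, 8, 27, 24, 22]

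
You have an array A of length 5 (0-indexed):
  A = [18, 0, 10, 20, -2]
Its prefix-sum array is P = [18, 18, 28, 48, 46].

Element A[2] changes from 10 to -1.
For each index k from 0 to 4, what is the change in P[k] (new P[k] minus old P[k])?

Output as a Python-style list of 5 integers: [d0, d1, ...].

Element change: A[2] 10 -> -1, delta = -11
For k < 2: P[k] unchanged, delta_P[k] = 0
For k >= 2: P[k] shifts by exactly -11
Delta array: [0, 0, -11, -11, -11]

Answer: [0, 0, -11, -11, -11]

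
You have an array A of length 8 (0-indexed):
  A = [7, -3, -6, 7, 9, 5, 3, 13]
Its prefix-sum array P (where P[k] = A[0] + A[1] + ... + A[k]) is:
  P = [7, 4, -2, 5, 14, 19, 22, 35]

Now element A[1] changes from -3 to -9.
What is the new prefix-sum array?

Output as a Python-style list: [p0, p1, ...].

Answer: [7, -2, -8, -1, 8, 13, 16, 29]

Derivation:
Change: A[1] -3 -> -9, delta = -6
P[k] for k < 1: unchanged (A[1] not included)
P[k] for k >= 1: shift by delta = -6
  P[0] = 7 + 0 = 7
  P[1] = 4 + -6 = -2
  P[2] = -2 + -6 = -8
  P[3] = 5 + -6 = -1
  P[4] = 14 + -6 = 8
  P[5] = 19 + -6 = 13
  P[6] = 22 + -6 = 16
  P[7] = 35 + -6 = 29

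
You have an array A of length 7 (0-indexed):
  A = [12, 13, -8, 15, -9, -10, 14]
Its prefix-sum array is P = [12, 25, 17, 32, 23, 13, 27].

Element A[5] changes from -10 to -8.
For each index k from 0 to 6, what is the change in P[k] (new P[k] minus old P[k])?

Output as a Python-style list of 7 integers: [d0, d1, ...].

Answer: [0, 0, 0, 0, 0, 2, 2]

Derivation:
Element change: A[5] -10 -> -8, delta = 2
For k < 5: P[k] unchanged, delta_P[k] = 0
For k >= 5: P[k] shifts by exactly 2
Delta array: [0, 0, 0, 0, 0, 2, 2]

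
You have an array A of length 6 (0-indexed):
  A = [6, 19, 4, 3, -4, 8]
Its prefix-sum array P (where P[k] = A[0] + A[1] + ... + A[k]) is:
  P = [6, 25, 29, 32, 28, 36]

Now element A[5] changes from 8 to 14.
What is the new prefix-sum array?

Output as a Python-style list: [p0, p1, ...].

Change: A[5] 8 -> 14, delta = 6
P[k] for k < 5: unchanged (A[5] not included)
P[k] for k >= 5: shift by delta = 6
  P[0] = 6 + 0 = 6
  P[1] = 25 + 0 = 25
  P[2] = 29 + 0 = 29
  P[3] = 32 + 0 = 32
  P[4] = 28 + 0 = 28
  P[5] = 36 + 6 = 42

Answer: [6, 25, 29, 32, 28, 42]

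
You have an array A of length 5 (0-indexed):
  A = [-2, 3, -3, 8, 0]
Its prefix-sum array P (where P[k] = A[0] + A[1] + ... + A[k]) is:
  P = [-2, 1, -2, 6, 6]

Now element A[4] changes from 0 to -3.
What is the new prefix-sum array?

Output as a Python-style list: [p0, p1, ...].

Answer: [-2, 1, -2, 6, 3]

Derivation:
Change: A[4] 0 -> -3, delta = -3
P[k] for k < 4: unchanged (A[4] not included)
P[k] for k >= 4: shift by delta = -3
  P[0] = -2 + 0 = -2
  P[1] = 1 + 0 = 1
  P[2] = -2 + 0 = -2
  P[3] = 6 + 0 = 6
  P[4] = 6 + -3 = 3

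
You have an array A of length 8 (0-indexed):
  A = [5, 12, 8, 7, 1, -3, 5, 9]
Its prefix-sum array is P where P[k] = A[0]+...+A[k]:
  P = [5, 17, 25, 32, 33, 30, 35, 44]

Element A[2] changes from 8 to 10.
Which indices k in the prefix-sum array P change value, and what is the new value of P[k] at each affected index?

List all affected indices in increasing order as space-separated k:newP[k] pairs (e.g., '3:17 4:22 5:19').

P[k] = A[0] + ... + A[k]
P[k] includes A[2] iff k >= 2
Affected indices: 2, 3, ..., 7; delta = 2
  P[2]: 25 + 2 = 27
  P[3]: 32 + 2 = 34
  P[4]: 33 + 2 = 35
  P[5]: 30 + 2 = 32
  P[6]: 35 + 2 = 37
  P[7]: 44 + 2 = 46

Answer: 2:27 3:34 4:35 5:32 6:37 7:46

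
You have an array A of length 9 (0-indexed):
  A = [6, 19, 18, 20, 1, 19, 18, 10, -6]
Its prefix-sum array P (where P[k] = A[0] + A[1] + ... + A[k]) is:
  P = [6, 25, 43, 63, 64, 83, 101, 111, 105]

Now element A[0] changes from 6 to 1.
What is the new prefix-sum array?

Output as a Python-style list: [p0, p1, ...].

Answer: [1, 20, 38, 58, 59, 78, 96, 106, 100]

Derivation:
Change: A[0] 6 -> 1, delta = -5
P[k] for k < 0: unchanged (A[0] not included)
P[k] for k >= 0: shift by delta = -5
  P[0] = 6 + -5 = 1
  P[1] = 25 + -5 = 20
  P[2] = 43 + -5 = 38
  P[3] = 63 + -5 = 58
  P[4] = 64 + -5 = 59
  P[5] = 83 + -5 = 78
  P[6] = 101 + -5 = 96
  P[7] = 111 + -5 = 106
  P[8] = 105 + -5 = 100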